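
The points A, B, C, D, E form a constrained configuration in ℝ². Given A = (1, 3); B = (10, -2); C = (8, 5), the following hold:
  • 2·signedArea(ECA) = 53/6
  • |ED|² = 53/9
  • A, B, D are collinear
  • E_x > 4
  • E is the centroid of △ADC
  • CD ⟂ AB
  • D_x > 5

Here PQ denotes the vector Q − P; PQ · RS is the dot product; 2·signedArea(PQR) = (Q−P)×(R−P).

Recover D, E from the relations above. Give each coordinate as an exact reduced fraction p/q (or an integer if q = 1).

D = (11/2, 1/2)
E = (29/6, 17/6)

1. D_x = 11/2  [A, B, D are collinear ∩ CD ⟂ AB]
2. D_y = 1/2  [A, B, D are collinear ∩ CD ⟂ AB]
   → D = (11/2, 1/2)
3. E_x = 29/6  [E is the centroid of △ADC]
4. E_y = 17/6  [E is the centroid of △ADC]
   → E = (29/6, 17/6)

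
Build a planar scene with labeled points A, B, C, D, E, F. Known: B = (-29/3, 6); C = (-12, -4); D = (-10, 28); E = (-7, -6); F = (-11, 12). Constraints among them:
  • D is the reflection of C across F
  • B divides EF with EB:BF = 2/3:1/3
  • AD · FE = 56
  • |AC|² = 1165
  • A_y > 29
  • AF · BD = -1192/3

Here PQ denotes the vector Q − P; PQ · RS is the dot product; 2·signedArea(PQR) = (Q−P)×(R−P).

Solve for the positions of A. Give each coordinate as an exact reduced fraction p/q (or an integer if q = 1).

A = (-15, 30)

1. A_x = -15  [AF · BD = -1192/3 ∩ AD · FE = 56]
2. A_y = 30  [AF · BD = -1192/3 ∩ AD · FE = 56]
   → A = (-15, 30)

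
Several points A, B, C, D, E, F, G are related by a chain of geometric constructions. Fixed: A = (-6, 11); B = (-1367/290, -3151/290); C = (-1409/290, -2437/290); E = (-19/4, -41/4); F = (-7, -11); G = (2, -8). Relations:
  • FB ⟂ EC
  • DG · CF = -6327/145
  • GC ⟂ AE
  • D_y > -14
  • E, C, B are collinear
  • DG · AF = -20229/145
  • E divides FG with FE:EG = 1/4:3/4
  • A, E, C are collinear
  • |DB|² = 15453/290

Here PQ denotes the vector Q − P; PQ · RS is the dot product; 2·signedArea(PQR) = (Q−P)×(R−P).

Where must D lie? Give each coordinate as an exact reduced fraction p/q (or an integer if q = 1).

1. D_x = -1657/145  [DG · AF = -20229/145 ∩ DG · CF = -6327/145]
2. D_y = -1991/145  [DG · AF = -20229/145 ∩ DG · CF = -6327/145]
   → D = (-1657/145, -1991/145)

D = (-1657/145, -1991/145)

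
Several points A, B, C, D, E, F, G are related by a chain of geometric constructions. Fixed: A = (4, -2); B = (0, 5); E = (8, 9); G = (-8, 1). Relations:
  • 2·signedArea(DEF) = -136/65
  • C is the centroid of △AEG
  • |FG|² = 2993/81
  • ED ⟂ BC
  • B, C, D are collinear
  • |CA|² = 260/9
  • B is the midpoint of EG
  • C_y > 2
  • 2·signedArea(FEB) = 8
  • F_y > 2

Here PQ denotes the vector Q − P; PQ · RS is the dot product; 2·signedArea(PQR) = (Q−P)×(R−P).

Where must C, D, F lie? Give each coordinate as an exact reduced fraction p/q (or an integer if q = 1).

C = (4/3, 8/3)
D = (16/65, 297/65)
F = (-20/9, 26/9)

1. C_x = 4/3  [C is the centroid of △AEG]
2. C_y = 8/3  [C is the centroid of △AEG]
   → C = (4/3, 8/3)
3. D_x = 16/65  [B, C, D are collinear ∩ ED ⟂ BC]
4. D_y = 297/65  [B, C, D are collinear ∩ ED ⟂ BC]
   → D = (16/65, 297/65)
5. F_x = -20/9  [2·signedArea(FEB) = 8 ∩ 2·signedArea(DEF) = -136/65]
6. F_y = 26/9  [2·signedArea(FEB) = 8 ∩ 2·signedArea(DEF) = -136/65]
   → F = (-20/9, 26/9)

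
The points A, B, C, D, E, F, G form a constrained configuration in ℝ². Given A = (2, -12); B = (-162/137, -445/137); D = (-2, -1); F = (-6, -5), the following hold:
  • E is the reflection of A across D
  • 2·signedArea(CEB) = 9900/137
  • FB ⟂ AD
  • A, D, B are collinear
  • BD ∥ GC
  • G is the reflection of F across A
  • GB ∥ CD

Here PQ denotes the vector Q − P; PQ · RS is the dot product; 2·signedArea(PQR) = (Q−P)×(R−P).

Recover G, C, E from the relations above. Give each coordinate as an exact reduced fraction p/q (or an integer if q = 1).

1. G_x = 10  [G is the reflection of F across A]
2. G_y = -19  [G is the reflection of F across A]
   → G = (10, -19)
3. C_x = 1258/137  [GB ∥ CD ∩ BD ∥ GC]
4. C_y = -2295/137  [GB ∥ CD ∩ BD ∥ GC]
   → C = (1258/137, -2295/137)
5. E_x = -6  [E is the reflection of A across D]
6. E_y = 10  [E is the reflection of A across D]
   → E = (-6, 10)

C = (1258/137, -2295/137)
E = (-6, 10)
G = (10, -19)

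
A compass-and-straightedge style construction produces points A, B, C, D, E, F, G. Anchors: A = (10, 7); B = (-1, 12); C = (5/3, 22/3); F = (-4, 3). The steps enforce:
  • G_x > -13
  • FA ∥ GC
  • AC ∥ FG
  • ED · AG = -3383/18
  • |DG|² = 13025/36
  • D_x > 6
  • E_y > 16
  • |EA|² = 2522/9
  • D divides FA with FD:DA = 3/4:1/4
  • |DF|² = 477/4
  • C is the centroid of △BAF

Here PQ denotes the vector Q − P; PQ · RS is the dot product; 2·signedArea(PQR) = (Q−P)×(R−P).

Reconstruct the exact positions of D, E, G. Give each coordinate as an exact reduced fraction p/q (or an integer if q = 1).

1. D_x = 13/2  [D divides FA with FD:DA = 3/4:1/4]
2. D_y = 6  [D divides FA with FD:DA = 3/4:1/4]
   → D = (13/2, 6)
3. G_x = -37/3  [FA ∥ GC ∩ AC ∥ FG]
4. G_y = 10/3  [FA ∥ GC ∩ AC ∥ FG]
   → G = (-37/3, 10/3)
5. E_x = -11/3  [line 67/3·x + 11/3·y + 187/9 = 0 ∩ |EA|² = 2522/9]
6. E_y = 50/3  [line 67/3·x + 11/3·y + 187/9 = 0 ∩ |EA|² = 2522/9]
   → E = (-11/3, 50/3)

D = (13/2, 6)
E = (-11/3, 50/3)
G = (-37/3, 10/3)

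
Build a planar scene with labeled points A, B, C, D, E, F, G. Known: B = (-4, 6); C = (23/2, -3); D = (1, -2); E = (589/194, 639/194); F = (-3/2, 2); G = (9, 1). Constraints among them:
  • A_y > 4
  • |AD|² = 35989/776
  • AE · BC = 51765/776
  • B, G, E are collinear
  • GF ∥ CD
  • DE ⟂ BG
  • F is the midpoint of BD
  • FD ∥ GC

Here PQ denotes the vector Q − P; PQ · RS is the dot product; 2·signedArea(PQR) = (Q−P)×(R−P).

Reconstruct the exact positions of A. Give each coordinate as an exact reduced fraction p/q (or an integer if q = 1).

A = (-187/388, 1803/388)

1. A_x = -187/388  [line -31/2·x + 9·y + -38251/776 = 0 ∩ |AD|² = 35989/776]
2. A_y = 1803/388  [line -31/2·x + 9·y + -38251/776 = 0 ∩ |AD|² = 35989/776]
   → A = (-187/388, 1803/388)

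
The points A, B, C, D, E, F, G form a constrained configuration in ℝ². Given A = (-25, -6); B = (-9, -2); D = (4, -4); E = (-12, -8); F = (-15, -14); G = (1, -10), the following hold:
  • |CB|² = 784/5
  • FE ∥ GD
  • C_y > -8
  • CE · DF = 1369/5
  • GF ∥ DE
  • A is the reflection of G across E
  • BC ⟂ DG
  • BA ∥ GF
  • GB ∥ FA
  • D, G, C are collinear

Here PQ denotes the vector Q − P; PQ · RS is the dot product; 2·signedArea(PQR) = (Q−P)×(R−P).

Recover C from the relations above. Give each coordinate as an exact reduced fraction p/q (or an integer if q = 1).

C = (11/5, -38/5)

1. C_x = 11/5  [D, G, C are collinear ∩ BC ⟂ DG]
2. C_y = -38/5  [D, G, C are collinear ∩ BC ⟂ DG]
   → C = (11/5, -38/5)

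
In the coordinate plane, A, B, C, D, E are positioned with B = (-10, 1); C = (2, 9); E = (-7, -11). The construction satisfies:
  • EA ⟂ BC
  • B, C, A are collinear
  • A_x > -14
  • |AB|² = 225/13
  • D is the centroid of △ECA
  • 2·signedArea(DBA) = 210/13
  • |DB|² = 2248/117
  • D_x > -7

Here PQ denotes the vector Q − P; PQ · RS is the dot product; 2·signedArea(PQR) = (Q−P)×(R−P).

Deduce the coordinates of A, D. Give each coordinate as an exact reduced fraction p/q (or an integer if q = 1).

1. A_x = -175/13  [B, C, A are collinear ∩ EA ⟂ BC]
2. A_y = -17/13  [B, C, A are collinear ∩ EA ⟂ BC]
   → A = (-175/13, -17/13)
3. D_x = -80/13  [D is the centroid of △ECA]
4. D_y = -43/39  [D is the centroid of △ECA]
   → D = (-80/13, -43/39)

A = (-175/13, -17/13)
D = (-80/13, -43/39)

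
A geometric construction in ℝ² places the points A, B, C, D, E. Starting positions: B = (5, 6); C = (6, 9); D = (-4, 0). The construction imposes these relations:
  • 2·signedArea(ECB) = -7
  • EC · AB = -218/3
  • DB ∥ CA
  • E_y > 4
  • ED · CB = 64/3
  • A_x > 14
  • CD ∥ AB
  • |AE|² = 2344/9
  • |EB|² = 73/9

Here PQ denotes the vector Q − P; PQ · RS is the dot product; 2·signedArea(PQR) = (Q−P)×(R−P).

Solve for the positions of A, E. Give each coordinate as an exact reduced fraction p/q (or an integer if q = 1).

A = (15, 15)
E = (7/3, 5)

1. A_x = 15  [CD ∥ AB ∩ DB ∥ CA]
2. A_y = 15  [CD ∥ AB ∩ DB ∥ CA]
   → A = (15, 15)
3. E_x = 7/3  [2·signedArea(ECB) = -7 ∩ EC · AB = -218/3]
4. E_y = 5  [2·signedArea(ECB) = -7 ∩ EC · AB = -218/3]
   → E = (7/3, 5)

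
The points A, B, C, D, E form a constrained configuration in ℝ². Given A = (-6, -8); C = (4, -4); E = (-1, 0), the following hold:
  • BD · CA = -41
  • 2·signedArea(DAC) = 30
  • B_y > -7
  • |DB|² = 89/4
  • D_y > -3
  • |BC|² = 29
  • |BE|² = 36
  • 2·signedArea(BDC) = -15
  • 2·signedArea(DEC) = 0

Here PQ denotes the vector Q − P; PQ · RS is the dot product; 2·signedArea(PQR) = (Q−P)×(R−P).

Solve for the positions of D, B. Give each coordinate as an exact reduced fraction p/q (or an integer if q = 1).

1. D_x = 3/2  [2·signedArea(DEC) = 0 ∩ 2·signedArea(DAC) = 30]
2. D_y = -2  [2·signedArea(DEC) = 0 ∩ 2·signedArea(DAC) = 30]
   → D = (3/2, -2)
3. B_x = -1  [2·signedArea(BDC) = -15 ∩ BD · CA = -41]
4. B_y = -6  [2·signedArea(BDC) = -15 ∩ BD · CA = -41]
   → B = (-1, -6)

B = (-1, -6)
D = (3/2, -2)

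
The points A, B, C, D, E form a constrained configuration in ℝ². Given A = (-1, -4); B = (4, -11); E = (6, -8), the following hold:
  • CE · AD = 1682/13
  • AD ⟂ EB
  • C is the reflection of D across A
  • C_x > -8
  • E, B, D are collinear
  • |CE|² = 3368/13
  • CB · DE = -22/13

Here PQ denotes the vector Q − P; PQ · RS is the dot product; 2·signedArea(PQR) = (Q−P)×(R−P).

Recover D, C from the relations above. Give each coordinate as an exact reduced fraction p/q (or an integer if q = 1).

C = (-100/13, 6/13)
D = (74/13, -110/13)

1. D_x = 74/13  [E, B, D are collinear ∩ AD ⟂ EB]
2. D_y = -110/13  [E, B, D are collinear ∩ AD ⟂ EB]
   → D = (74/13, -110/13)
3. C_x = -100/13  [C is the reflection of D across A]
4. C_y = 6/13  [C is the reflection of D across A]
   → C = (-100/13, 6/13)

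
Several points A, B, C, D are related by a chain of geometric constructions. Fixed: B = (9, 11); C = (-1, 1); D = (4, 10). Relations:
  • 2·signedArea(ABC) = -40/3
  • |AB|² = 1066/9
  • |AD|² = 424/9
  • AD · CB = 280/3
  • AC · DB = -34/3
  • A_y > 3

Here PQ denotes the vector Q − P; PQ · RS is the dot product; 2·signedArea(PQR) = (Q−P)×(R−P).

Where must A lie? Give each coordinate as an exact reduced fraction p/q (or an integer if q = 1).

1. A_x = 2/3  [AD · CB = 280/3 ∩ 2·signedArea(ABC) = -40/3]
2. A_y = 4  [AD · CB = 280/3 ∩ 2·signedArea(ABC) = -40/3]
   → A = (2/3, 4)

A = (2/3, 4)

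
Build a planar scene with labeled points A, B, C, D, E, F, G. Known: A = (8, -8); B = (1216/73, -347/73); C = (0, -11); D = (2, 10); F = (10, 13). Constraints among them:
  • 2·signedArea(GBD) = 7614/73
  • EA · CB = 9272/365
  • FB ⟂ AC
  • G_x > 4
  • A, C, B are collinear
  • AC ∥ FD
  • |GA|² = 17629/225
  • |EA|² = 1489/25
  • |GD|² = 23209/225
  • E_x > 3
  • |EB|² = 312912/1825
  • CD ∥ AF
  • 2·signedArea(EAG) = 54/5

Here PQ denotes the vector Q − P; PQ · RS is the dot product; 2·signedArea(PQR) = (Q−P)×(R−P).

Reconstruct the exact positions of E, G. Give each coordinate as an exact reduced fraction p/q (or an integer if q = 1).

1. G_x = 14/3  [line -1077/73·x + -1070/73·y + 5240/73 = 0 ∩ |GD|² = 23209/225]
2. G_y = 1/5  [line -1077/73·x + -1070/73·y + 5240/73 = 0 ∩ |GD|² = 23209/225]
   → G = (14/3, 1/5)
3. E_x = 4  [2·signedArea(EAG) = 54/5 ∩ EA · CB = 9272/365]
4. E_y = -7/5  [2·signedArea(EAG) = 54/5 ∩ EA · CB = 9272/365]
   → E = (4, -7/5)

E = (4, -7/5)
G = (14/3, 1/5)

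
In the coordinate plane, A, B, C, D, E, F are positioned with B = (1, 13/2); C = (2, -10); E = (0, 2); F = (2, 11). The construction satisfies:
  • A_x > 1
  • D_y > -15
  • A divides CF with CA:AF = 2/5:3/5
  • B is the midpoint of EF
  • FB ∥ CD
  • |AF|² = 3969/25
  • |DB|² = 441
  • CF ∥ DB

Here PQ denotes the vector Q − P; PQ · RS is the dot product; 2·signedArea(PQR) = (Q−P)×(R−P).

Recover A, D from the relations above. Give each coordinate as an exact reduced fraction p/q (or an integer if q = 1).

1. A_x = 2  [A divides CF with CA:AF = 2/5:3/5]
2. A_y = -8/5  [A divides CF with CA:AF = 2/5:3/5]
   → A = (2, -8/5)
3. D_x = 1  [CF ∥ DB ∩ FB ∥ CD]
4. D_y = -29/2  [CF ∥ DB ∩ FB ∥ CD]
   → D = (1, -29/2)

A = (2, -8/5)
D = (1, -29/2)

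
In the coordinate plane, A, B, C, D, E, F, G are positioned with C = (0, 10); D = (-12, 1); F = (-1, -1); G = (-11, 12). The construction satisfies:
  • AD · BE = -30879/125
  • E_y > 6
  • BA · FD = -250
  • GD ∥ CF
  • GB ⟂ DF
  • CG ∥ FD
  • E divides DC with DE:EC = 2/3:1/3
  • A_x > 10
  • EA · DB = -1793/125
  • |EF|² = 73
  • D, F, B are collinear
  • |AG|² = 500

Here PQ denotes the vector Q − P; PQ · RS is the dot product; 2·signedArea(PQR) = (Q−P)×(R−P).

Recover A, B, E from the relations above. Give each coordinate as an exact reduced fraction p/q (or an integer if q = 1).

1. B_x = -1621/125  [D, F, B are collinear ∩ GB ⟂ DF]
2. B_y = 147/125  [D, F, B are collinear ∩ GB ⟂ DF]
   → B = (-1621/125, 147/125)
3. E_x = -4  [E divides DC with DE:EC = 2/3:1/3]
4. E_y = 7  [E divides DC with DE:EC = 2/3:1/3]
   → E = (-4, 7)
5. A_x = 11  [AD · BE = -30879/125 ∩ EA · DB = -1793/125]
6. A_y = 8  [AD · BE = -30879/125 ∩ EA · DB = -1793/125]
   → A = (11, 8)

A = (11, 8)
B = (-1621/125, 147/125)
E = (-4, 7)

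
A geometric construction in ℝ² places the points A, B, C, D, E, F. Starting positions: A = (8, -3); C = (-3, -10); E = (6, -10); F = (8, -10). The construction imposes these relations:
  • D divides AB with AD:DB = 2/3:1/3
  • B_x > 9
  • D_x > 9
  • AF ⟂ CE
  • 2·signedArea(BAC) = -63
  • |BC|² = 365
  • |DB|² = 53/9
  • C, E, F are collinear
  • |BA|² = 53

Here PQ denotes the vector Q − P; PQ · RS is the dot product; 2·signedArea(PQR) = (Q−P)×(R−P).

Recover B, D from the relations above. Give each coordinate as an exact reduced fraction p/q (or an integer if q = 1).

B = (10, 4)
D = (28/3, 5/3)

1. B_x = 10  [line 7·x + -11·y + -26 = 0 ∩ |BC|² = 365]
2. B_y = 4  [line 7·x + -11·y + -26 = 0 ∩ |BC|² = 365]
   → B = (10, 4)
3. D_x = 28/3  [D divides AB with AD:DB = 2/3:1/3]
4. D_y = 5/3  [D divides AB with AD:DB = 2/3:1/3]
   → D = (28/3, 5/3)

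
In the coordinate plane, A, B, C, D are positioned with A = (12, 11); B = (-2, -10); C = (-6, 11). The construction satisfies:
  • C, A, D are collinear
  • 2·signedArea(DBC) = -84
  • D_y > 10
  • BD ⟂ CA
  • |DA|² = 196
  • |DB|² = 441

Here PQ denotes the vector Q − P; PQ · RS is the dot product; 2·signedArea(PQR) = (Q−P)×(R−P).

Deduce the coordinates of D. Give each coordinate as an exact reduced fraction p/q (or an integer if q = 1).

D = (-2, 11)

1. D_x = -2  [C, A, D are collinear ∩ BD ⟂ CA]
2. D_y = 11  [C, A, D are collinear ∩ BD ⟂ CA]
   → D = (-2, 11)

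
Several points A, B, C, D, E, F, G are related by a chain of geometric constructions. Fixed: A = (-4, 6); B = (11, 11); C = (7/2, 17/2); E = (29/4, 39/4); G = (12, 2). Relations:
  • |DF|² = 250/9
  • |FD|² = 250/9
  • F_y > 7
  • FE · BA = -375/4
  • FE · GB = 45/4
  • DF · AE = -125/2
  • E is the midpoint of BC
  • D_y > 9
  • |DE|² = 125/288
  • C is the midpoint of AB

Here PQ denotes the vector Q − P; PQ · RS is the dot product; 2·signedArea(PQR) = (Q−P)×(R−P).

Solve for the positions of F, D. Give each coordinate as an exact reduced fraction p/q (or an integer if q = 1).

D = (53/8, 229/24)
F = (13/8, 63/8)

1. F_x = 13/8  [FE · GB = 45/4 ∩ FE · BA = -375/4]
2. F_y = 63/8  [FE · GB = 45/4 ∩ FE · BA = -375/4]
   → F = (13/8, 63/8)
3. D_x = 53/8  [line -45/4·x + -15/4·y + 1765/16 = 0 ∩ |FD|² = 250/9]
4. D_y = 229/24  [line -45/4·x + -15/4·y + 1765/16 = 0 ∩ |FD|² = 250/9]
   → D = (53/8, 229/24)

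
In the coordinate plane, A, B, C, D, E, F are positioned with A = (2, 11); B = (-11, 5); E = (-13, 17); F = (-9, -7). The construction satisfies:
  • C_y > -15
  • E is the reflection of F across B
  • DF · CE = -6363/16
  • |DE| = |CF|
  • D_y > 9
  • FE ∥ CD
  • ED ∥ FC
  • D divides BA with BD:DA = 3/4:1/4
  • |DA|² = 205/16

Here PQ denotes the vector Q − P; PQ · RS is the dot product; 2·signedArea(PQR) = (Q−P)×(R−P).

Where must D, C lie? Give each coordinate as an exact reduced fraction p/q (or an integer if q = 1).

C = (11/4, -29/2)
D = (-5/4, 19/2)

1. D_x = -5/4  [D divides BA with BD:DA = 3/4:1/4]
2. D_y = 19/2  [D divides BA with BD:DA = 3/4:1/4]
   → D = (-5/4, 19/2)
3. C_x = 11/4  [FE ∥ CD ∩ ED ∥ FC]
4. C_y = -29/2  [FE ∥ CD ∩ ED ∥ FC]
   → C = (11/4, -29/2)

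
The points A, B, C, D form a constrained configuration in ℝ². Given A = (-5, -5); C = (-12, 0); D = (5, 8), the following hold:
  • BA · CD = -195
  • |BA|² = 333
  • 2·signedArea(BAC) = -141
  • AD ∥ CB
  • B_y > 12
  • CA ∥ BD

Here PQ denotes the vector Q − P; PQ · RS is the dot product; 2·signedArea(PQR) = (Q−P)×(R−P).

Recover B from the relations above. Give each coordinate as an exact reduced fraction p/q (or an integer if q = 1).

B = (-2, 13)

1. B_x = -2  [CA ∥ BD ∩ AD ∥ CB]
2. B_y = 13  [CA ∥ BD ∩ AD ∥ CB]
   → B = (-2, 13)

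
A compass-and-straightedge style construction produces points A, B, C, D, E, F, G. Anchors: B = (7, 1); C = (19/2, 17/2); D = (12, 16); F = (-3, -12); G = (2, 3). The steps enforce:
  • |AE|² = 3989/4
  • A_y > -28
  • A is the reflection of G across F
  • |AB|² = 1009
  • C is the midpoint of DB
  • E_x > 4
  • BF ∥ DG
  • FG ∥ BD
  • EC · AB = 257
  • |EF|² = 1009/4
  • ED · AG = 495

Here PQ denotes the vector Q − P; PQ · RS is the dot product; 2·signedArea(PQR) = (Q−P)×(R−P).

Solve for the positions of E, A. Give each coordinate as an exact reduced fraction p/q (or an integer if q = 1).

A = (-8, -27)
E = (9/2, 2)

1. A_x = -8  [A is the reflection of G across F]
2. A_y = -27  [A is the reflection of G across F]
   → A = (-8, -27)
3. E_x = 9/2  [EC · AB = 257 ∩ ED · AG = 495]
4. E_y = 2  [EC · AB = 257 ∩ ED · AG = 495]
   → E = (9/2, 2)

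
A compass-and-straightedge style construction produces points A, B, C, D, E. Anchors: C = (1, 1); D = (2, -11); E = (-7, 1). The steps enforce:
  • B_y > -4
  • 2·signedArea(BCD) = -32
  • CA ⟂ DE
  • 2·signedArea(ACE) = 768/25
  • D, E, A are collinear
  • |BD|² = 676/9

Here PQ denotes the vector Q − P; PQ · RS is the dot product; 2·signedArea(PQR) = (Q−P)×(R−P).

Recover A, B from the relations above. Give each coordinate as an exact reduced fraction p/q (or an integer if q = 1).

1. A_x = -103/25  [D, E, A are collinear ∩ CA ⟂ DE]
2. A_y = -71/25  [D, E, A are collinear ∩ CA ⟂ DE]
   → A = (-103/25, -71/25)
3. B_x = -4/3  [line 12·x + 1·y + 19 = 0 ∩ |BD|² = 676/9]
4. B_y = -3  [line 12·x + 1·y + 19 = 0 ∩ |BD|² = 676/9]
   → B = (-4/3, -3)

A = (-103/25, -71/25)
B = (-4/3, -3)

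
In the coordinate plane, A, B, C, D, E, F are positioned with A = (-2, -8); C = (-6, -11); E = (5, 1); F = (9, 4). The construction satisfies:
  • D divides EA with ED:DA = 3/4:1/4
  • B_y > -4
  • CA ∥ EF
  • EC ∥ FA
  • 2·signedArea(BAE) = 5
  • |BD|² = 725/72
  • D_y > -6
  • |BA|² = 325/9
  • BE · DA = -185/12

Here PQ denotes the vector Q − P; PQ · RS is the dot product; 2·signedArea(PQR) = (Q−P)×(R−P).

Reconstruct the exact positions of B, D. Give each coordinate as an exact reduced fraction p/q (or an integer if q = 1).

B = (4/3, -3)
D = (-1/4, -23/4)

1. B_x = 4/3  [line -9·x + 7·y + 33 = 0 ∩ |BA|² = 325/9]
2. B_y = -3  [line -9·x + 7·y + 33 = 0 ∩ |BA|² = 325/9]
   → B = (4/3, -3)
3. D_x = -1/4  [BE · DA = -185/12 ∩ D divides EA with ED:DA = 3/4:1/4]
4. D_y = -23/4  [BE · DA = -185/12 ∩ D divides EA with ED:DA = 3/4:1/4]
   → D = (-1/4, -23/4)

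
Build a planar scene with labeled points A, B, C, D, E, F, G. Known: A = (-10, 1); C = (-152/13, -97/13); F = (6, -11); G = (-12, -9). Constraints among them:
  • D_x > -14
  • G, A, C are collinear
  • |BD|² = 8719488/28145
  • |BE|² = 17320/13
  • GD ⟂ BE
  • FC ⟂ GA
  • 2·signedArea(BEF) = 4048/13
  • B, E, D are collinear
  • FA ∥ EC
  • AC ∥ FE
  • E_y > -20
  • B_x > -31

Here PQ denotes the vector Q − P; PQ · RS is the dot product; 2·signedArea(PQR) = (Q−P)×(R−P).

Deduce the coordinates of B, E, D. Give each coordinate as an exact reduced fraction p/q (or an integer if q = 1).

B = (-30, -7)
D = (-378726/28145, -366143/28145)
E = (56/13, -253/13)

1. E_x = 56/13  [FA ∥ EC ∩ AC ∥ FE]
2. E_y = -253/13  [FA ∥ EC ∩ AC ∥ FE]
   → E = (56/13, -253/13)
3. B_x = -30  [line -110/13·x + 22/13·y + -242 = 0 ∩ |BE|² = 17320/13]
4. B_y = -7  [line -110/13·x + 22/13·y + -242 = 0 ∩ |BE|² = 17320/13]
   → B = (-30, -7)
5. D_x = -378726/28145  [B, E, D are collinear ∩ GD ⟂ BE]
6. D_y = -366143/28145  [B, E, D are collinear ∩ GD ⟂ BE]
   → D = (-378726/28145, -366143/28145)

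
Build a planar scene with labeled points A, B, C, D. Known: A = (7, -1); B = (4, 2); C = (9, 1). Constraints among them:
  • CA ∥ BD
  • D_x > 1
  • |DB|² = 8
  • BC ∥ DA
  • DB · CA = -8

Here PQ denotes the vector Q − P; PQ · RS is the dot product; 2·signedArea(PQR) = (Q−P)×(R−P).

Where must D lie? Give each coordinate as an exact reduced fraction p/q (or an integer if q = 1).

D = (2, 0)

1. D_x = 2  [BC ∥ DA ∩ CA ∥ BD]
2. D_y = 0  [BC ∥ DA ∩ CA ∥ BD]
   → D = (2, 0)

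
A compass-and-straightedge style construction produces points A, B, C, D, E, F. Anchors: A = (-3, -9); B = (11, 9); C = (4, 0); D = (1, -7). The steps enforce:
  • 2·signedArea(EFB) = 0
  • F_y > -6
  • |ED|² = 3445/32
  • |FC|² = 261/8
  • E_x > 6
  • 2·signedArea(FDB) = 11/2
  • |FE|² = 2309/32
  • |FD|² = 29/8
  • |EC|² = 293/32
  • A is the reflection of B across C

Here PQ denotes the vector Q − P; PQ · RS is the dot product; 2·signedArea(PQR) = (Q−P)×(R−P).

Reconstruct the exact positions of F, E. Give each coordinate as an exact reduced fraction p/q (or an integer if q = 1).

E = (51/8, 15/8)
F = (7/4, -21/4)

1. F_x = 7/4  [line -16·x + 10·y + 161/2 = 0 ∩ |FD|² = 29/8]
2. F_y = -21/4  [line -16·x + 10·y + 161/2 = 0 ∩ |FD|² = 29/8]
   → F = (7/4, -21/4)
3. E_x = 51/8  [line -57/4·x + 37/4·y + 147/2 = 0 ∩ |FE|² = 2309/32]
4. E_y = 15/8  [line -57/4·x + 37/4·y + 147/2 = 0 ∩ |FE|² = 2309/32]
   → E = (51/8, 15/8)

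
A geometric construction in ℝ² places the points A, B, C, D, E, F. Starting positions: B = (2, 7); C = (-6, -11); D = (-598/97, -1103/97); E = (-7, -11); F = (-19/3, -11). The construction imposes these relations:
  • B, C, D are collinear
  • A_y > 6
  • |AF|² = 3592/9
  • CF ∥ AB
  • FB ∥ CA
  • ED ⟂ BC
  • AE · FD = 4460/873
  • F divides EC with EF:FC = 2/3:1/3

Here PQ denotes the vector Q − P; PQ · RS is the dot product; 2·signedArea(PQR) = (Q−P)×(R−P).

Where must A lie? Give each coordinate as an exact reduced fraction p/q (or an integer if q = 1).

A = (7/3, 7)

1. A_x = 7/3  [CF ∥ AB ∩ FB ∥ CA]
2. A_y = 7  [CF ∥ AB ∩ FB ∥ CA]
   → A = (7/3, 7)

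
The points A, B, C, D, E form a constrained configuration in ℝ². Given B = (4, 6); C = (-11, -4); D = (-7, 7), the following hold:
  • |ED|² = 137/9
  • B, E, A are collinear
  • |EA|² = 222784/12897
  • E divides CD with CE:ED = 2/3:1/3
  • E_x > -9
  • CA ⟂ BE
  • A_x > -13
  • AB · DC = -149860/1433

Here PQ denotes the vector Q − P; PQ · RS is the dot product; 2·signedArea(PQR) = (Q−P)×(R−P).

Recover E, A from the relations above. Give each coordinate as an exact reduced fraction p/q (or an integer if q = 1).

A = (-17763/1433, 3518/1433)
E = (-25/3, 10/3)

1. E_x = -25/3  [E divides CD with CE:ED = 2/3:1/3]
2. E_y = 10/3  [E divides CD with CE:ED = 2/3:1/3]
   → E = (-25/3, 10/3)
3. A_x = -17763/1433  [B, E, A are collinear ∩ CA ⟂ BE]
4. A_y = 3518/1433  [B, E, A are collinear ∩ CA ⟂ BE]
   → A = (-17763/1433, 3518/1433)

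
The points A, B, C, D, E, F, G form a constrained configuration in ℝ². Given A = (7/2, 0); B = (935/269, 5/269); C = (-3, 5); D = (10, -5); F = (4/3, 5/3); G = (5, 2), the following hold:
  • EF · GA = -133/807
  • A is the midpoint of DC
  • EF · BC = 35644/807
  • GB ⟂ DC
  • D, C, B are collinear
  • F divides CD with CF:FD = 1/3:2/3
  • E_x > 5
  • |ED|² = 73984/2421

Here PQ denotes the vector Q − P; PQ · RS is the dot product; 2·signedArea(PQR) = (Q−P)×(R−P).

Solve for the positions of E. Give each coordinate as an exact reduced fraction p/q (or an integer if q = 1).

1. E_x = 4534/807  [EF · BC = 35644/807 ∩ EF · GA = -133/807]
2. E_y = -1315/807  [EF · BC = 35644/807 ∩ EF · GA = -133/807]
   → E = (4534/807, -1315/807)

E = (4534/807, -1315/807)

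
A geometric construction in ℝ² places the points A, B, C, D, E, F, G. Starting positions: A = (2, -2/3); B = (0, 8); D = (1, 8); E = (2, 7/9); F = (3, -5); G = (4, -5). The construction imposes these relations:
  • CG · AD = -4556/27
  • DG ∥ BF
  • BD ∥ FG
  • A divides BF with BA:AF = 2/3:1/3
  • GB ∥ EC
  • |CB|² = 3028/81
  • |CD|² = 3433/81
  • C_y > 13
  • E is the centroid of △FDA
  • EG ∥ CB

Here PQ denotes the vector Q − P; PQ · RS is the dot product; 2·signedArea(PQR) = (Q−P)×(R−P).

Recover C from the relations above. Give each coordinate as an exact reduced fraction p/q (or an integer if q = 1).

C = (-2, 124/9)

1. C_x = -2  [EG ∥ CB ∩ GB ∥ EC]
2. C_y = 124/9  [EG ∥ CB ∩ GB ∥ EC]
   → C = (-2, 124/9)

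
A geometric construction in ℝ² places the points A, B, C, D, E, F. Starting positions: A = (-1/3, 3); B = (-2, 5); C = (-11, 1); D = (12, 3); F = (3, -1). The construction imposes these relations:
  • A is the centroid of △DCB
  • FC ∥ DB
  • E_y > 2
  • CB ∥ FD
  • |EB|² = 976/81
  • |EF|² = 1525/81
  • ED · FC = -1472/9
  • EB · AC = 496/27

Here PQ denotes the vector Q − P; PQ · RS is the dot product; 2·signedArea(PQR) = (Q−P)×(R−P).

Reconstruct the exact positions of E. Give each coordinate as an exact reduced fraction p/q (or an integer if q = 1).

E = (2/9, 7/3)

1. E_x = 2/9  [ED · FC = -1472/9 ∩ EB · AC = 496/27]
2. E_y = 7/3  [ED · FC = -1472/9 ∩ EB · AC = 496/27]
   → E = (2/9, 7/3)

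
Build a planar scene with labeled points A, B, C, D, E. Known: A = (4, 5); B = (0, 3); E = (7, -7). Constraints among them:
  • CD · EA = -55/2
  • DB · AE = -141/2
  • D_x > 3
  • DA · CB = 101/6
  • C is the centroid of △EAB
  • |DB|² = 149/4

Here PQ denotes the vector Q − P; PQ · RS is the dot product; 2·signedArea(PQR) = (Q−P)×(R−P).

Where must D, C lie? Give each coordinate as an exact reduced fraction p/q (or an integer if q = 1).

1. D_x = 7/2  [line -3·x + 12·y + 69/2 = 0 ∩ |DB|² = 149/4]
2. D_y = -2  [line -3·x + 12·y + 69/2 = 0 ∩ |DB|² = 149/4]
   → D = (7/2, -2)
3. C_x = 11/3  [DA · CB = 101/6 ∩ C is the centroid of △EAB]
4. C_y = 1/3  [DA · CB = 101/6 ∩ C is the centroid of △EAB]
   → C = (11/3, 1/3)

C = (11/3, 1/3)
D = (7/2, -2)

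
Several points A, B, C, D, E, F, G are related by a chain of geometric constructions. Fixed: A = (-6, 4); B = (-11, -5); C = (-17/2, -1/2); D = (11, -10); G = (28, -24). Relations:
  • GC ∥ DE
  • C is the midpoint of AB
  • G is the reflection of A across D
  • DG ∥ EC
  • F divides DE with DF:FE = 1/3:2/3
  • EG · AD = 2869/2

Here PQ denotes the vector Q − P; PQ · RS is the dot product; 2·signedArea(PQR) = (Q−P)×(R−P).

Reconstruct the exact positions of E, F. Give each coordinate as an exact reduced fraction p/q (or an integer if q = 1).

1. E_x = -51/2  [DG ∥ EC ∩ GC ∥ DE]
2. E_y = 27/2  [DG ∥ EC ∩ GC ∥ DE]
   → E = (-51/2, 27/2)
3. F_x = -7/6  [F divides DE with DF:FE = 1/3:2/3]
4. F_y = -13/6  [F divides DE with DF:FE = 1/3:2/3]
   → F = (-7/6, -13/6)

E = (-51/2, 27/2)
F = (-7/6, -13/6)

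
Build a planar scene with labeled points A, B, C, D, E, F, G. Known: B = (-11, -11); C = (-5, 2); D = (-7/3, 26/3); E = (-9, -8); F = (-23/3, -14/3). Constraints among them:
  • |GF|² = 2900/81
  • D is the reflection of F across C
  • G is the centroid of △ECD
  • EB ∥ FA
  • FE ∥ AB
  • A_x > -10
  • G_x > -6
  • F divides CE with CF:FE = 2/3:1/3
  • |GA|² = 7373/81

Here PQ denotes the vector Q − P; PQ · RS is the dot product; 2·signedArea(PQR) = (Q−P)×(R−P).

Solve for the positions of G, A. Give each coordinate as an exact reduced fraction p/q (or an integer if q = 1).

A = (-29/3, -23/3)
G = (-49/9, 8/9)

1. G_x = -49/9  [G is the centroid of △ECD]
2. G_y = 8/9  [G is the centroid of △ECD]
   → G = (-49/9, 8/9)
3. A_x = -29/3  [FE ∥ AB ∩ EB ∥ FA]
4. A_y = -23/3  [FE ∥ AB ∩ EB ∥ FA]
   → A = (-29/3, -23/3)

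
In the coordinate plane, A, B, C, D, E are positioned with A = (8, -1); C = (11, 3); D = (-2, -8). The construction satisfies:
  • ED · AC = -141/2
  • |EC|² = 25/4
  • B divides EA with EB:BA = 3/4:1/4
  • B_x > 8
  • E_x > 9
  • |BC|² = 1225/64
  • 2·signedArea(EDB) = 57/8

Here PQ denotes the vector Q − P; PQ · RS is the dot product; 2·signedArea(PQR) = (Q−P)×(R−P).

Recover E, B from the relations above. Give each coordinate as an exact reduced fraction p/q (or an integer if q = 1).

B = (67/8, -1/2)
E = (19/2, 1)

1. E_x = 19/2  [line -3·x + -4·y + 65/2 = 0 ∩ |EC|² = 25/4]
2. E_y = 1  [line -3·x + -4·y + 65/2 = 0 ∩ |EC|² = 25/4]
   → E = (19/2, 1)
3. B_x = 67/8  [2·signedArea(EDB) = 57/8 ∩ B divides EA with EB:BA = 3/4:1/4]
4. B_y = -1/2  [2·signedArea(EDB) = 57/8 ∩ B divides EA with EB:BA = 3/4:1/4]
   → B = (67/8, -1/2)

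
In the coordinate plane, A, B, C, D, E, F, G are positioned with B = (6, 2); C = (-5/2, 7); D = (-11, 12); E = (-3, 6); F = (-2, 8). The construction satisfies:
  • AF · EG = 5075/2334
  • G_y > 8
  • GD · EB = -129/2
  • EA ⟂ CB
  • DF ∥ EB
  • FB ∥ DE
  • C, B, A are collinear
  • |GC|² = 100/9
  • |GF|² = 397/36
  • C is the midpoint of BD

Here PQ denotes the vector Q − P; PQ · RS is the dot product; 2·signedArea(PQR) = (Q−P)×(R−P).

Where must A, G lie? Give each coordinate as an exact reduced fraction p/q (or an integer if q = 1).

A = (-947/389, 2708/389)
G = (-31/6, 9)

1. A_x = -947/389  [C, B, A are collinear ∩ EA ⟂ CB]
2. A_y = 2708/389  [C, B, A are collinear ∩ EA ⟂ CB]
   → A = (-947/389, 2708/389)
3. G_x = -31/6  [GD · EB = -129/2 ∩ AF · EG = 5075/2334]
4. G_y = 9  [GD · EB = -129/2 ∩ AF · EG = 5075/2334]
   → G = (-31/6, 9)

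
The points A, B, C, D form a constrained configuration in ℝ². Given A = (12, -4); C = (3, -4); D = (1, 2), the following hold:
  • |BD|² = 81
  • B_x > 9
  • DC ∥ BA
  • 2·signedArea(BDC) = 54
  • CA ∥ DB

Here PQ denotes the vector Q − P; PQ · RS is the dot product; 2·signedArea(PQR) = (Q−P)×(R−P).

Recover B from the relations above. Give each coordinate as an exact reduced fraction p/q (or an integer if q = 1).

1. B_x = 10  [DC ∥ BA ∩ CA ∥ DB]
2. B_y = 2  [DC ∥ BA ∩ CA ∥ DB]
   → B = (10, 2)

B = (10, 2)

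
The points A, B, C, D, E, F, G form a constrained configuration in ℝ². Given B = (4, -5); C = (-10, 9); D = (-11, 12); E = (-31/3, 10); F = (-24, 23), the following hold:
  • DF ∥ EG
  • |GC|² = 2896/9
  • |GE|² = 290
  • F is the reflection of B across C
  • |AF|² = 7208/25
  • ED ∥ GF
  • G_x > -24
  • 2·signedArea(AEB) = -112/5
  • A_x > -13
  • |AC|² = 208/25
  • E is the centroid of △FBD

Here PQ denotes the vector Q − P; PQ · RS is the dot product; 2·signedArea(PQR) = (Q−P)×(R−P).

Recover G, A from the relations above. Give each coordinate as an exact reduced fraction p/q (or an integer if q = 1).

A = (-62/5, 53/5)
G = (-70/3, 21)

1. G_x = -70/3  [ED ∥ GF ∩ DF ∥ EG]
2. G_y = 21  [ED ∥ GF ∩ DF ∥ EG]
   → G = (-70/3, 21)
3. A_x = -62/5  [line 15·x + 43/3·y + 511/15 = 0 ∩ |AF|² = 7208/25]
4. A_y = 53/5  [line 15·x + 43/3·y + 511/15 = 0 ∩ |AF|² = 7208/25]
   → A = (-62/5, 53/5)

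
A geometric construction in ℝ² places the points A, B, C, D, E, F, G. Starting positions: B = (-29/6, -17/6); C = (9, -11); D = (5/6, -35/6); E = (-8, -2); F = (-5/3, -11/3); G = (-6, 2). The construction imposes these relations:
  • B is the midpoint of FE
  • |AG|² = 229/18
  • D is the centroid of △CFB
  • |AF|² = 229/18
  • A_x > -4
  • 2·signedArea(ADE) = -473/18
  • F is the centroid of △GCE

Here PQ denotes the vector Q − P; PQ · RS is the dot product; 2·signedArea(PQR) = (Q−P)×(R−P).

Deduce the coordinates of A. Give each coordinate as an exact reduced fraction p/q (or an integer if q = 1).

1. A_x = -23/6  [line -23/6·x + -53/6·y + -397/18 = 0 ∩ |AG|² = 229/18]
2. A_y = -5/6  [line -23/6·x + -53/6·y + -397/18 = 0 ∩ |AG|² = 229/18]
   → A = (-23/6, -5/6)

A = (-23/6, -5/6)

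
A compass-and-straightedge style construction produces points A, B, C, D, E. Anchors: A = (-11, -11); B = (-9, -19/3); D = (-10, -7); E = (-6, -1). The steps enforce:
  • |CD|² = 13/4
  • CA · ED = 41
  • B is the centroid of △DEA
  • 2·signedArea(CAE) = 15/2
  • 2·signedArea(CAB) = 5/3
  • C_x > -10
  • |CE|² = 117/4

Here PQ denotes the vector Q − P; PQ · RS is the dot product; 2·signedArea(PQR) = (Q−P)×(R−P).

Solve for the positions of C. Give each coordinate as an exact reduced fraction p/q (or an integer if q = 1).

C = (-9, -11/2)

1. C_x = -9  [2·signedArea(CAB) = 5/3 ∩ 2·signedArea(CAE) = 15/2]
2. C_y = -11/2  [2·signedArea(CAB) = 5/3 ∩ 2·signedArea(CAE) = 15/2]
   → C = (-9, -11/2)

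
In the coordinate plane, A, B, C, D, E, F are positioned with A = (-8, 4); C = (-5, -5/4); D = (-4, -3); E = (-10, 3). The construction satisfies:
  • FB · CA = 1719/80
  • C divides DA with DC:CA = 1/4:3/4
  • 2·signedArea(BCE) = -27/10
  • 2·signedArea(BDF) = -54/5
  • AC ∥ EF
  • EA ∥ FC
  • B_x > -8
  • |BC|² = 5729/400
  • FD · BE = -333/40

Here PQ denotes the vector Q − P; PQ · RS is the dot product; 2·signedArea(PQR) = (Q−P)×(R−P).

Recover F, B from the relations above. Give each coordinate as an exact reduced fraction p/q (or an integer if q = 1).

1. F_x = -7  [EA ∥ FC ∩ AC ∥ EF]
2. F_y = -9/4  [EA ∥ FC ∩ AC ∥ EF]
   → F = (-7, -9/4)
3. B_x = -38/5  [2·signedArea(BCE) = -27/10 ∩ FD · BE = -333/40]
4. B_y = 3/2  [2·signedArea(BCE) = -27/10 ∩ FD · BE = -333/40]
   → B = (-38/5, 3/2)

B = (-38/5, 3/2)
F = (-7, -9/4)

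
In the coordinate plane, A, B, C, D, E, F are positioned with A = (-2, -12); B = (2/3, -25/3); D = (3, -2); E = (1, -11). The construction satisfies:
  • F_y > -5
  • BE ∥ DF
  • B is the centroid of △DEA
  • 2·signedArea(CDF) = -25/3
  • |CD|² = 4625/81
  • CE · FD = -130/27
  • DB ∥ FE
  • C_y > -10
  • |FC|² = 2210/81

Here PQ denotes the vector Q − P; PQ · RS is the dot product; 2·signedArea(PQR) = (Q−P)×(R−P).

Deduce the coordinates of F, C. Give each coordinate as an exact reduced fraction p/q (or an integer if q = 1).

1. F_x = 10/3  [DB ∥ FE ∩ BE ∥ DF]
2. F_y = -14/3  [DB ∥ FE ∩ BE ∥ DF]
   → F = (10/3, -14/3)
3. C_x = 7/9  [2·signedArea(CDF) = -25/3 ∩ CE · FD = -130/27]
4. C_y = -83/9  [2·signedArea(CDF) = -25/3 ∩ CE · FD = -130/27]
   → C = (7/9, -83/9)

C = (7/9, -83/9)
F = (10/3, -14/3)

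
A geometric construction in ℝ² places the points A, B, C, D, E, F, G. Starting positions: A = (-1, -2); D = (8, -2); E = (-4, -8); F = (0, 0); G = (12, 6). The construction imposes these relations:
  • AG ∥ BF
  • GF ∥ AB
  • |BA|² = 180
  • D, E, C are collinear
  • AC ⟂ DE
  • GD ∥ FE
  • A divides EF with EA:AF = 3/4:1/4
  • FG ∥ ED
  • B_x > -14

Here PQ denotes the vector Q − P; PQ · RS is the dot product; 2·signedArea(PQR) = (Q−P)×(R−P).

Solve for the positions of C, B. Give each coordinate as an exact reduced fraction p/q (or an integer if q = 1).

B = (-13, -8)
C = (4/5, -28/5)

1. C_x = 4/5  [D, E, C are collinear ∩ AC ⟂ DE]
2. C_y = -28/5  [D, E, C are collinear ∩ AC ⟂ DE]
   → C = (4/5, -28/5)
3. B_x = -13  [AG ∥ BF ∩ GF ∥ AB]
4. B_y = -8  [AG ∥ BF ∩ GF ∥ AB]
   → B = (-13, -8)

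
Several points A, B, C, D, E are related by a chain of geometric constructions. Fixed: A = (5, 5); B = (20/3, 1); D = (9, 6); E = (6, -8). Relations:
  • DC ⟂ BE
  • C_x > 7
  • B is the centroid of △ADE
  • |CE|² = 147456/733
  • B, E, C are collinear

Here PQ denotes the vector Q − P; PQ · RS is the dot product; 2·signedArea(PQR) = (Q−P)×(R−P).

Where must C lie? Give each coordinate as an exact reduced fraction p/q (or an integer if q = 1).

C = (5166/733, 4504/733)

1. C_x = 5166/733  [B, E, C are collinear ∩ DC ⟂ BE]
2. C_y = 4504/733  [B, E, C are collinear ∩ DC ⟂ BE]
   → C = (5166/733, 4504/733)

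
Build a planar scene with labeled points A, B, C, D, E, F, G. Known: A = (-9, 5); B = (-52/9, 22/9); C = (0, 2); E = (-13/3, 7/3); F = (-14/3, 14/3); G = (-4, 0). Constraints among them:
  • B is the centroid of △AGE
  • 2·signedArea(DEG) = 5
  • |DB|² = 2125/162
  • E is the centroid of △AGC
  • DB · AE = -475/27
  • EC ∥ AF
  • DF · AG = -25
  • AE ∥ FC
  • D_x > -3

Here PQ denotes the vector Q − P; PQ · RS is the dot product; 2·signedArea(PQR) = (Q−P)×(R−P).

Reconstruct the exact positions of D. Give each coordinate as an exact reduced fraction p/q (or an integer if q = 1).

1. D_x = -13/6  [2·signedArea(DEG) = 5 ∩ DF · AG = -25]
2. D_y = 13/6  [2·signedArea(DEG) = 5 ∩ DF · AG = -25]
   → D = (-13/6, 13/6)

D = (-13/6, 13/6)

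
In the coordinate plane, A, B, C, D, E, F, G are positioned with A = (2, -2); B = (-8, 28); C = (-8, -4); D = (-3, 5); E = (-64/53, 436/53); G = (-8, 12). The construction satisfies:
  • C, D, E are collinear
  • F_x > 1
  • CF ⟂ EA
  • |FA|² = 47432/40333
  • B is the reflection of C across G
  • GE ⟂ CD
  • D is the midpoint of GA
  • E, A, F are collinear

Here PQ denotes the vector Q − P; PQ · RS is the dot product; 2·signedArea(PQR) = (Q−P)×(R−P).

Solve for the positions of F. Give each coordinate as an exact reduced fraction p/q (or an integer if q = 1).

F = (67576/40333, -38932/40333)

1. F_x = 67576/40333  [E, A, F are collinear ∩ CF ⟂ EA]
2. F_y = -38932/40333  [E, A, F are collinear ∩ CF ⟂ EA]
   → F = (67576/40333, -38932/40333)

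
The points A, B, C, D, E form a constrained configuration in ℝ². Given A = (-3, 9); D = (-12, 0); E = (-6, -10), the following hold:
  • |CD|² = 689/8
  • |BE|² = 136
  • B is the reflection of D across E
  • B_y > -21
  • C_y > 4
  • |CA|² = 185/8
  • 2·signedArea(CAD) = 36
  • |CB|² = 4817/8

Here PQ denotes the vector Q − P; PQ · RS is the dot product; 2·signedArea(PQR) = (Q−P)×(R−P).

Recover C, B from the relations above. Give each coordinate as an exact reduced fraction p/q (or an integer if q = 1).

B = (0, -20)
C = (-15/4, 17/4)

1. C_x = -15/4  [line 9·x + -9·y + 72 = 0 ∩ |CD|² = 689/8]
2. C_y = 17/4  [line 9·x + -9·y + 72 = 0 ∩ |CD|² = 689/8]
   → C = (-15/4, 17/4)
3. B_x = 0  [B is the reflection of D across E]
4. B_y = -20  [B is the reflection of D across E]
   → B = (0, -20)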